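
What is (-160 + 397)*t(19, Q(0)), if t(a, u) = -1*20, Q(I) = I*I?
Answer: -4740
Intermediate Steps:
Q(I) = I**2
t(a, u) = -20
(-160 + 397)*t(19, Q(0)) = (-160 + 397)*(-20) = 237*(-20) = -4740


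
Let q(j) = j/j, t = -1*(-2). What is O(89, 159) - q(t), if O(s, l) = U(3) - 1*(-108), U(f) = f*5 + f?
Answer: 125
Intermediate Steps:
U(f) = 6*f (U(f) = 5*f + f = 6*f)
t = 2
O(s, l) = 126 (O(s, l) = 6*3 - 1*(-108) = 18 + 108 = 126)
q(j) = 1
O(89, 159) - q(t) = 126 - 1*1 = 126 - 1 = 125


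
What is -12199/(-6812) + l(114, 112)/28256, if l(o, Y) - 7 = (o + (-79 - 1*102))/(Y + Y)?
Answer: 19305473067/10778872832 ≈ 1.7910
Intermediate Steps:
l(o, Y) = 7 + (-181 + o)/(2*Y) (l(o, Y) = 7 + (o + (-79 - 1*102))/(Y + Y) = 7 + (o + (-79 - 102))/((2*Y)) = 7 + (o - 181)*(1/(2*Y)) = 7 + (-181 + o)*(1/(2*Y)) = 7 + (-181 + o)/(2*Y))
-12199/(-6812) + l(114, 112)/28256 = -12199/(-6812) + ((½)*(-181 + 114 + 14*112)/112)/28256 = -12199*(-1/6812) + ((½)*(1/112)*(-181 + 114 + 1568))*(1/28256) = 12199/6812 + ((½)*(1/112)*1501)*(1/28256) = 12199/6812 + (1501/224)*(1/28256) = 12199/6812 + 1501/6329344 = 19305473067/10778872832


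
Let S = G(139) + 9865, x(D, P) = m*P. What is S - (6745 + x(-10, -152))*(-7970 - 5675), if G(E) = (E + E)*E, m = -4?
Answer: 100380192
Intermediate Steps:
x(D, P) = -4*P
G(E) = 2*E² (G(E) = (2*E)*E = 2*E²)
S = 48507 (S = 2*139² + 9865 = 2*19321 + 9865 = 38642 + 9865 = 48507)
S - (6745 + x(-10, -152))*(-7970 - 5675) = 48507 - (6745 - 4*(-152))*(-7970 - 5675) = 48507 - (6745 + 608)*(-13645) = 48507 - 7353*(-13645) = 48507 - 1*(-100331685) = 48507 + 100331685 = 100380192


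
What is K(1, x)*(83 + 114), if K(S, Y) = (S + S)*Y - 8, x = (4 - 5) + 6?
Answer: 394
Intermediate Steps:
x = 5 (x = -1 + 6 = 5)
K(S, Y) = -8 + 2*S*Y (K(S, Y) = (2*S)*Y - 8 = 2*S*Y - 8 = -8 + 2*S*Y)
K(1, x)*(83 + 114) = (-8 + 2*1*5)*(83 + 114) = (-8 + 10)*197 = 2*197 = 394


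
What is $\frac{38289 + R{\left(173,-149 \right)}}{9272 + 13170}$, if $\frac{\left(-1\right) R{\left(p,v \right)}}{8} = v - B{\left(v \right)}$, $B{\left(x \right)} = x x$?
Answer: $\frac{217089}{22442} \approx 9.6733$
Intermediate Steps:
$B{\left(x \right)} = x^{2}$
$R{\left(p,v \right)} = - 8 v + 8 v^{2}$ ($R{\left(p,v \right)} = - 8 \left(v - v^{2}\right) = - 8 v + 8 v^{2}$)
$\frac{38289 + R{\left(173,-149 \right)}}{9272 + 13170} = \frac{38289 + 8 \left(-149\right) \left(-1 - 149\right)}{9272 + 13170} = \frac{38289 + 8 \left(-149\right) \left(-150\right)}{22442} = \left(38289 + 178800\right) \frac{1}{22442} = 217089 \cdot \frac{1}{22442} = \frac{217089}{22442}$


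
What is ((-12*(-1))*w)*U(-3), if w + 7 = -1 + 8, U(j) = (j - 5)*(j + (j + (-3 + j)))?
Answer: 0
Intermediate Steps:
U(j) = (-5 + j)*(-3 + 3*j) (U(j) = (-5 + j)*(j + (-3 + 2*j)) = (-5 + j)*(-3 + 3*j))
w = 0 (w = -7 + (-1 + 8) = -7 + 7 = 0)
((-12*(-1))*w)*U(-3) = (-12*(-1)*0)*(15 - 18*(-3) + 3*(-3)²) = (12*0)*(15 + 54 + 3*9) = 0*(15 + 54 + 27) = 0*96 = 0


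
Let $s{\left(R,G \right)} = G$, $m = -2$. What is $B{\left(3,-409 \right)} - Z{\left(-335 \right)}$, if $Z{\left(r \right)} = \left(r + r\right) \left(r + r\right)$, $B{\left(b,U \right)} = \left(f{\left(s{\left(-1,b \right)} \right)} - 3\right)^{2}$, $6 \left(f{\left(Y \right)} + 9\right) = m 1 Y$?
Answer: $-448731$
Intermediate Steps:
$f{\left(Y \right)} = -9 - \frac{Y}{3}$ ($f{\left(Y \right)} = -9 + \frac{\left(-2\right) 1 Y}{6} = -9 + \frac{\left(-2\right) Y}{6} = -9 - \frac{Y}{3}$)
$B{\left(b,U \right)} = \left(-12 - \frac{b}{3}\right)^{2}$ ($B{\left(b,U \right)} = \left(\left(-9 - \frac{b}{3}\right) - 3\right)^{2} = \left(-12 - \frac{b}{3}\right)^{2}$)
$Z{\left(r \right)} = 4 r^{2}$ ($Z{\left(r \right)} = 2 r 2 r = 4 r^{2}$)
$B{\left(3,-409 \right)} - Z{\left(-335 \right)} = \frac{\left(36 + 3\right)^{2}}{9} - 4 \left(-335\right)^{2} = \frac{39^{2}}{9} - 4 \cdot 112225 = \frac{1}{9} \cdot 1521 - 448900 = 169 - 448900 = -448731$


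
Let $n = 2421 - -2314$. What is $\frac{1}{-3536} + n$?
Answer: $\frac{16742959}{3536} \approx 4735.0$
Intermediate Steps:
$n = 4735$ ($n = 2421 + 2314 = 4735$)
$\frac{1}{-3536} + n = \frac{1}{-3536} + 4735 = - \frac{1}{3536} + 4735 = \frac{16742959}{3536}$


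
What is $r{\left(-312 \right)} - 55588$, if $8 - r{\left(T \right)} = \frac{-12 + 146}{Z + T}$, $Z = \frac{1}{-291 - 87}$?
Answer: $- \frac{6554887808}{117937} \approx -55580.0$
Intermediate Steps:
$Z = - \frac{1}{378}$ ($Z = \frac{1}{-378} = - \frac{1}{378} \approx -0.0026455$)
$r{\left(T \right)} = 8 - \frac{134}{- \frac{1}{378} + T}$ ($r{\left(T \right)} = 8 - \frac{-12 + 146}{- \frac{1}{378} + T} = 8 - \frac{134}{- \frac{1}{378} + T}$)
$r{\left(-312 \right)} - 55588 = \frac{4 \left(-12665 + 756 \left(-312\right)\right)}{-1 + 378 \left(-312\right)} - 55588 = \frac{4 \left(-12665 - 235872\right)}{-1 - 117936} - 55588 = 4 \frac{1}{-117937} \left(-248537\right) - 55588 = 4 \left(- \frac{1}{117937}\right) \left(-248537\right) - 55588 = \frac{994148}{117937} - 55588 = - \frac{6554887808}{117937}$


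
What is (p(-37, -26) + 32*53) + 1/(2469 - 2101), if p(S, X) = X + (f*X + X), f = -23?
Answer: 825057/368 ≈ 2242.0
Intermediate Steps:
p(S, X) = -21*X (p(S, X) = X + (-23*X + X) = X - 22*X = -21*X)
(p(-37, -26) + 32*53) + 1/(2469 - 2101) = (-21*(-26) + 32*53) + 1/(2469 - 2101) = (546 + 1696) + 1/368 = 2242 + 1/368 = 825057/368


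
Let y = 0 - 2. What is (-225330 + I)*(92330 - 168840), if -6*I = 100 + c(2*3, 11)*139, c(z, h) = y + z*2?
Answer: 51776994850/3 ≈ 1.7259e+10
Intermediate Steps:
y = -2
c(z, h) = -2 + 2*z (c(z, h) = -2 + z*2 = -2 + 2*z)
I = -745/3 (I = -(100 + (-2 + 2*(2*3))*139)/6 = -(100 + (-2 + 2*6)*139)/6 = -(100 + (-2 + 12)*139)/6 = -(100 + 10*139)/6 = -(100 + 1390)/6 = -1/6*1490 = -745/3 ≈ -248.33)
(-225330 + I)*(92330 - 168840) = (-225330 - 745/3)*(92330 - 168840) = -676735/3*(-76510) = 51776994850/3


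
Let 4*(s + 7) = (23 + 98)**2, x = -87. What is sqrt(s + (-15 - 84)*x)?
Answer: sqrt(49065)/2 ≈ 110.75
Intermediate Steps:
s = 14613/4 (s = -7 + (23 + 98)**2/4 = -7 + (1/4)*121**2 = -7 + (1/4)*14641 = -7 + 14641/4 = 14613/4 ≈ 3653.3)
sqrt(s + (-15 - 84)*x) = sqrt(14613/4 + (-15 - 84)*(-87)) = sqrt(14613/4 - 99*(-87)) = sqrt(14613/4 + 8613) = sqrt(49065/4) = sqrt(49065)/2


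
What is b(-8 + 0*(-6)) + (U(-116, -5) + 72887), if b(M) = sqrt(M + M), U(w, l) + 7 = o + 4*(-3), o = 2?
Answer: 72870 + 4*I ≈ 72870.0 + 4.0*I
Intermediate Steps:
U(w, l) = -17 (U(w, l) = -7 + (2 + 4*(-3)) = -7 + (2 - 12) = -7 - 10 = -17)
b(M) = sqrt(2)*sqrt(M) (b(M) = sqrt(2*M) = sqrt(2)*sqrt(M))
b(-8 + 0*(-6)) + (U(-116, -5) + 72887) = sqrt(2)*sqrt(-8 + 0*(-6)) + (-17 + 72887) = sqrt(2)*sqrt(-8 + 0) + 72870 = sqrt(2)*sqrt(-8) + 72870 = sqrt(2)*(2*I*sqrt(2)) + 72870 = 4*I + 72870 = 72870 + 4*I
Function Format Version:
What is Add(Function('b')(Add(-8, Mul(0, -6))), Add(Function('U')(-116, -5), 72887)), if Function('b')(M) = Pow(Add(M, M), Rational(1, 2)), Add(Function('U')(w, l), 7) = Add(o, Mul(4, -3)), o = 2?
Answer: Add(72870, Mul(4, I)) ≈ Add(72870., Mul(4.0000, I))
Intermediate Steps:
Function('U')(w, l) = -17 (Function('U')(w, l) = Add(-7, Add(2, Mul(4, -3))) = Add(-7, Add(2, -12)) = Add(-7, -10) = -17)
Function('b')(M) = Mul(Pow(2, Rational(1, 2)), Pow(M, Rational(1, 2))) (Function('b')(M) = Pow(Mul(2, M), Rational(1, 2)) = Mul(Pow(2, Rational(1, 2)), Pow(M, Rational(1, 2))))
Add(Function('b')(Add(-8, Mul(0, -6))), Add(Function('U')(-116, -5), 72887)) = Add(Mul(Pow(2, Rational(1, 2)), Pow(Add(-8, Mul(0, -6)), Rational(1, 2))), Add(-17, 72887)) = Add(Mul(Pow(2, Rational(1, 2)), Pow(Add(-8, 0), Rational(1, 2))), 72870) = Add(Mul(Pow(2, Rational(1, 2)), Pow(-8, Rational(1, 2))), 72870) = Add(Mul(Pow(2, Rational(1, 2)), Mul(2, I, Pow(2, Rational(1, 2)))), 72870) = Add(Mul(4, I), 72870) = Add(72870, Mul(4, I))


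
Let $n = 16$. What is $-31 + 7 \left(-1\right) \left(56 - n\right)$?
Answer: $-311$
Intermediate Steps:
$-31 + 7 \left(-1\right) \left(56 - n\right) = -31 + 7 \left(-1\right) \left(56 - 16\right) = -31 - 7 \left(56 - 16\right) = -31 - 280 = -311$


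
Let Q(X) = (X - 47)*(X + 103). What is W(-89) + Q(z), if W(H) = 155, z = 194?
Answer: 43814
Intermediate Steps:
Q(X) = (-47 + X)*(103 + X)
W(-89) + Q(z) = 155 + (-4841 + 194² + 56*194) = 155 + (-4841 + 37636 + 10864) = 155 + 43659 = 43814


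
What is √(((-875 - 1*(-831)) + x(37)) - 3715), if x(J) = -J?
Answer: 2*I*√949 ≈ 61.612*I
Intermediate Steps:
√(((-875 - 1*(-831)) + x(37)) - 3715) = √(((-875 - 1*(-831)) - 1*37) - 3715) = √(((-875 + 831) - 37) - 3715) = √((-44 - 37) - 3715) = √(-81 - 3715) = √(-3796) = 2*I*√949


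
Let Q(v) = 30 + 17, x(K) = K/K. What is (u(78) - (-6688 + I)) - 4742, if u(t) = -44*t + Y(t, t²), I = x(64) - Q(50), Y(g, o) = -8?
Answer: -1448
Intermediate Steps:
x(K) = 1
Q(v) = 47
I = -46 (I = 1 - 1*47 = 1 - 47 = -46)
u(t) = -8 - 44*t (u(t) = -44*t - 8 = -8 - 44*t)
(u(78) - (-6688 + I)) - 4742 = ((-8 - 44*78) - (-6688 - 46)) - 4742 = ((-8 - 3432) - 1*(-6734)) - 4742 = (-3440 + 6734) - 4742 = 3294 - 4742 = -1448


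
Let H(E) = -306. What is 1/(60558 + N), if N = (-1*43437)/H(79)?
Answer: 102/6191395 ≈ 1.6474e-5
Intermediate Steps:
N = 14479/102 (N = -1*43437/(-306) = -43437*(-1/306) = 14479/102 ≈ 141.95)
1/(60558 + N) = 1/(60558 + 14479/102) = 1/(6191395/102) = 102/6191395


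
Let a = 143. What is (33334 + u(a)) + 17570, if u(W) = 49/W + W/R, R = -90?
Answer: 655118441/12870 ≈ 50903.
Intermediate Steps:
u(W) = 49/W - W/90 (u(W) = 49/W + W/(-90) = 49/W + W*(-1/90) = 49/W - W/90)
(33334 + u(a)) + 17570 = (33334 + (49/143 - 1/90*143)) + 17570 = (33334 + (49*(1/143) - 143/90)) + 17570 = (33334 + (49/143 - 143/90)) + 17570 = (33334 - 16039/12870) + 17570 = 428992541/12870 + 17570 = 655118441/12870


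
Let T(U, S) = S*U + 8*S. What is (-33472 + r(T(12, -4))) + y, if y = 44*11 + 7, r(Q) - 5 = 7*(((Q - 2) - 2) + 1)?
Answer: -33557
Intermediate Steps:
T(U, S) = 8*S + S*U
r(Q) = -16 + 7*Q (r(Q) = 5 + 7*(((Q - 2) - 2) + 1) = 5 + 7*(((-2 + Q) - 2) + 1) = 5 + 7*((-4 + Q) + 1) = 5 + 7*(-3 + Q) = 5 + (-21 + 7*Q) = -16 + 7*Q)
y = 491 (y = 484 + 7 = 491)
(-33472 + r(T(12, -4))) + y = (-33472 + (-16 + 7*(-4*(8 + 12)))) + 491 = (-33472 + (-16 + 7*(-4*20))) + 491 = (-33472 + (-16 + 7*(-80))) + 491 = (-33472 + (-16 - 560)) + 491 = (-33472 - 576) + 491 = -34048 + 491 = -33557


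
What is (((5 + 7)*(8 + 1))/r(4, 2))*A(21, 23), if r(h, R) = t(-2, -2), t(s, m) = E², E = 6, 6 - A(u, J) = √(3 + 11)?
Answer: 18 - 3*√14 ≈ 6.7750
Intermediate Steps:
A(u, J) = 6 - √14 (A(u, J) = 6 - √(3 + 11) = 6 - √14)
t(s, m) = 36 (t(s, m) = 6² = 36)
r(h, R) = 36
(((5 + 7)*(8 + 1))/r(4, 2))*A(21, 23) = (((5 + 7)*(8 + 1))/36)*(6 - √14) = ((12*9)*(1/36))*(6 - √14) = (108*(1/36))*(6 - √14) = 3*(6 - √14) = 18 - 3*√14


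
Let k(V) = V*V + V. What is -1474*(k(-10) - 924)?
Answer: 1229316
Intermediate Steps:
k(V) = V + V² (k(V) = V² + V = V + V²)
-1474*(k(-10) - 924) = -1474*(-10*(1 - 10) - 924) = -1474*(-10*(-9) - 924) = -1474*(90 - 924) = -1474*(-834) = 1229316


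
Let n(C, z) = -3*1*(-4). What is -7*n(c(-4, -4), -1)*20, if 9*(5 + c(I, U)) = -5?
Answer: -1680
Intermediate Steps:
c(I, U) = -50/9 (c(I, U) = -5 + (⅑)*(-5) = -5 - 5/9 = -50/9)
n(C, z) = 12 (n(C, z) = -3*(-4) = 12)
-7*n(c(-4, -4), -1)*20 = -7*12*20 = -84*20 = -1680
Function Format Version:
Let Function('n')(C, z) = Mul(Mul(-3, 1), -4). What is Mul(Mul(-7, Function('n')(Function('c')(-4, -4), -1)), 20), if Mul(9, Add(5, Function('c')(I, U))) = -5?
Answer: -1680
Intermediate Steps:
Function('c')(I, U) = Rational(-50, 9) (Function('c')(I, U) = Add(-5, Mul(Rational(1, 9), -5)) = Add(-5, Rational(-5, 9)) = Rational(-50, 9))
Function('n')(C, z) = 12 (Function('n')(C, z) = Mul(-3, -4) = 12)
Mul(Mul(-7, Function('n')(Function('c')(-4, -4), -1)), 20) = Mul(Mul(-7, 12), 20) = Mul(-84, 20) = -1680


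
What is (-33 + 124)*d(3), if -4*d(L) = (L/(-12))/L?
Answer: 91/48 ≈ 1.8958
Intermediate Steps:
d(L) = 1/48 (d(L) = -L/(-12)/(4*L) = -L*(-1/12)/(4*L) = -(-L/12)/(4*L) = -¼*(-1/12) = 1/48)
(-33 + 124)*d(3) = (-33 + 124)*(1/48) = 91*(1/48) = 91/48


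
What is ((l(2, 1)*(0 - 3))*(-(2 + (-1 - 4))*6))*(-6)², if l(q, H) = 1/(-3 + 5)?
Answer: -972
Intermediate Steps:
l(q, H) = ½ (l(q, H) = 1/2 = ½)
((l(2, 1)*(0 - 3))*(-(2 + (-1 - 4))*6))*(-6)² = (((0 - 3)/2)*(-(2 + (-1 - 4))*6))*(-6)² = (((½)*(-3))*(-(2 - 5)*6))*36 = -(-3)*(-3*6)/2*36 = -(-3)*(-18)/2*36 = -3/2*18*36 = -27*36 = -972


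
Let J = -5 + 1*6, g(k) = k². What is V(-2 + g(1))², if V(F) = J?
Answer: 1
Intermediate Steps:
J = 1 (J = -5 + 6 = 1)
V(F) = 1
V(-2 + g(1))² = 1² = 1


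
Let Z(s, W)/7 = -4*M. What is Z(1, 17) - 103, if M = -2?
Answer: -47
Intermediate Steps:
Z(s, W) = 56 (Z(s, W) = 7*(-4*(-2)) = 7*8 = 56)
Z(1, 17) - 103 = 56 - 103 = -47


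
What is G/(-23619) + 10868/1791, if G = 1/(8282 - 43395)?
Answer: 3004400445929/495112366359 ≈ 6.0681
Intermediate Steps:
G = -1/35113 (G = 1/(-35113) = -1/35113 ≈ -2.8479e-5)
G/(-23619) + 10868/1791 = -1/35113/(-23619) + 10868/1791 = -1/35113*(-1/23619) + 10868*(1/1791) = 1/829333947 + 10868/1791 = 3004400445929/495112366359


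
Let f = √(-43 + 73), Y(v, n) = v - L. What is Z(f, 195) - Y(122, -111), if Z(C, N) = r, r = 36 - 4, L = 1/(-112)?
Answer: -10081/112 ≈ -90.009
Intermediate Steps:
L = -1/112 ≈ -0.0089286
Y(v, n) = 1/112 + v (Y(v, n) = v - 1*(-1/112) = v + 1/112 = 1/112 + v)
f = √30 ≈ 5.4772
r = 32
Z(C, N) = 32
Z(f, 195) - Y(122, -111) = 32 - (1/112 + 122) = 32 - 1*13665/112 = 32 - 13665/112 = -10081/112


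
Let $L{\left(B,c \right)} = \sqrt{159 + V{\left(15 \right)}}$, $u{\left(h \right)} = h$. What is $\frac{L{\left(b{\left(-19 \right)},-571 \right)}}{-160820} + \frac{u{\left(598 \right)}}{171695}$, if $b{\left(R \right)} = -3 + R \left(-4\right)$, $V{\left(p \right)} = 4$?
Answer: $\frac{26}{7465} - \frac{\sqrt{163}}{160820} \approx 0.0034035$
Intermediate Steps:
$b{\left(R \right)} = -3 - 4 R$
$L{\left(B,c \right)} = \sqrt{163}$ ($L{\left(B,c \right)} = \sqrt{159 + 4} = \sqrt{163}$)
$\frac{L{\left(b{\left(-19 \right)},-571 \right)}}{-160820} + \frac{u{\left(598 \right)}}{171695} = \frac{\sqrt{163}}{-160820} + \frac{598}{171695} = \sqrt{163} \left(- \frac{1}{160820}\right) + 598 \cdot \frac{1}{171695} = - \frac{\sqrt{163}}{160820} + \frac{26}{7465} = \frac{26}{7465} - \frac{\sqrt{163}}{160820}$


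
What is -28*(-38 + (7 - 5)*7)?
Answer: 672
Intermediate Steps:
-28*(-38 + (7 - 5)*7) = -28*(-38 + 2*7) = -28*(-38 + 14) = -28*(-24) = 672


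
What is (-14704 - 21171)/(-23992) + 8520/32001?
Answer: 450815905/255922664 ≈ 1.7615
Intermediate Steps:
(-14704 - 21171)/(-23992) + 8520/32001 = -35875*(-1/23992) + 8520*(1/32001) = 35875/23992 + 2840/10667 = 450815905/255922664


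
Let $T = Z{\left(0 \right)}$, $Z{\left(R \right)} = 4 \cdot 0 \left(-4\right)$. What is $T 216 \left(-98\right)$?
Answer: $0$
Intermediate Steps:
$Z{\left(R \right)} = 0$ ($Z{\left(R \right)} = 0 \left(-4\right) = 0$)
$T = 0$
$T 216 \left(-98\right) = 0 \cdot 216 \left(-98\right) = 0 \left(-98\right) = 0$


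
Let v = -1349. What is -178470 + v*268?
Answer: -540002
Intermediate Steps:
-178470 + v*268 = -178470 - 1349*268 = -178470 - 361532 = -540002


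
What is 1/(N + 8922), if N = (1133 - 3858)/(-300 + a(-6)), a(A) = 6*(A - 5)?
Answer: 366/3268177 ≈ 0.00011199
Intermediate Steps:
a(A) = -30 + 6*A (a(A) = 6*(-5 + A) = -30 + 6*A)
N = 2725/366 (N = (1133 - 3858)/(-300 + (-30 + 6*(-6))) = -2725/(-300 + (-30 - 36)) = -2725/(-300 - 66) = -2725/(-366) = -2725*(-1/366) = 2725/366 ≈ 7.4454)
1/(N + 8922) = 1/(2725/366 + 8922) = 1/(3268177/366) = 366/3268177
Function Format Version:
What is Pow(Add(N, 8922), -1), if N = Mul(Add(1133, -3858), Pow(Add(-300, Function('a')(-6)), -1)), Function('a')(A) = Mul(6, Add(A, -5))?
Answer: Rational(366, 3268177) ≈ 0.00011199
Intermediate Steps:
Function('a')(A) = Add(-30, Mul(6, A)) (Function('a')(A) = Mul(6, Add(-5, A)) = Add(-30, Mul(6, A)))
N = Rational(2725, 366) (N = Mul(Add(1133, -3858), Pow(Add(-300, Add(-30, Mul(6, -6))), -1)) = Mul(-2725, Pow(Add(-300, Add(-30, -36)), -1)) = Mul(-2725, Pow(Add(-300, -66), -1)) = Mul(-2725, Pow(-366, -1)) = Mul(-2725, Rational(-1, 366)) = Rational(2725, 366) ≈ 7.4454)
Pow(Add(N, 8922), -1) = Pow(Add(Rational(2725, 366), 8922), -1) = Pow(Rational(3268177, 366), -1) = Rational(366, 3268177)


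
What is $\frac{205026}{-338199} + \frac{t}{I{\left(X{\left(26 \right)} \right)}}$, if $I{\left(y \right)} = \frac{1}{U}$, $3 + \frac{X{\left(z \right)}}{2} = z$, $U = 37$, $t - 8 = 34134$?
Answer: $\frac{142410344840}{112733} \approx 1.2633 \cdot 10^{6}$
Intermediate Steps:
$t = 34142$ ($t = 8 + 34134 = 34142$)
$X{\left(z \right)} = -6 + 2 z$
$I{\left(y \right)} = \frac{1}{37}$
$\frac{205026}{-338199} + \frac{t}{I{\left(X{\left(26 \right)} \right)}} = \frac{205026}{-338199} + 34142 \frac{1}{\frac{1}{37}} = 205026 \left(- \frac{1}{338199}\right) + 34142 \cdot 37 = - \frac{68342}{112733} + 1263254 = \frac{142410344840}{112733}$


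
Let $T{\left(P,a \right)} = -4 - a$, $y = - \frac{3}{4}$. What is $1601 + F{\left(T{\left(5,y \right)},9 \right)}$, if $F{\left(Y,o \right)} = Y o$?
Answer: $\frac{6287}{4} \approx 1571.8$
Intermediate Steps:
$y = - \frac{3}{4}$ ($y = \left(-3\right) \frac{1}{4} = - \frac{3}{4} \approx -0.75$)
$1601 + F{\left(T{\left(5,y \right)},9 \right)} = 1601 + \left(-4 - - \frac{3}{4}\right) 9 = 1601 + \left(-4 + \frac{3}{4}\right) 9 = 1601 - \frac{117}{4} = \frac{6287}{4}$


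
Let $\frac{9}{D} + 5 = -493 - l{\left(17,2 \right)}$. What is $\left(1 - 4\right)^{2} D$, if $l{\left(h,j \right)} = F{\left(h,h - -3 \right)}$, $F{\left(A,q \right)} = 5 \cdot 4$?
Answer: $- \frac{81}{518} \approx -0.15637$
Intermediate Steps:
$F{\left(A,q \right)} = 20$
$l{\left(h,j \right)} = 20$
$D = - \frac{9}{518}$ ($D = \frac{9}{-5 - 513} = \frac{9}{-518} = 9 \left(- \frac{1}{518}\right) = - \frac{9}{518} \approx -0.017375$)
$\left(1 - 4\right)^{2} D = \left(1 - 4\right)^{2} \left(- \frac{9}{518}\right) = \left(-3\right)^{2} \left(- \frac{9}{518}\right) = 9 \left(- \frac{9}{518}\right) = - \frac{81}{518}$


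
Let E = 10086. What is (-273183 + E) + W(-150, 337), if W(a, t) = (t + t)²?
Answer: 191179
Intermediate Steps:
W(a, t) = 4*t² (W(a, t) = (2*t)² = 4*t²)
(-273183 + E) + W(-150, 337) = (-273183 + 10086) + 4*337² = -263097 + 4*113569 = -263097 + 454276 = 191179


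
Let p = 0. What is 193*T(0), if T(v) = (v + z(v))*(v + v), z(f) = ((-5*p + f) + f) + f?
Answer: 0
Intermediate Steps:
z(f) = 3*f (z(f) = ((-5*0 + f) + f) + f = ((0 + f) + f) + f = (f + f) + f = 2*f + f = 3*f)
T(v) = 8*v**2 (T(v) = (v + 3*v)*(v + v) = (4*v)*(2*v) = 8*v**2)
193*T(0) = 193*(8*0**2) = 193*(8*0) = 193*0 = 0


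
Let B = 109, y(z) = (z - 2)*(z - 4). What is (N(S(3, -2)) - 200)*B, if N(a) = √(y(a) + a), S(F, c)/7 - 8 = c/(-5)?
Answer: -21800 + 109*√79286/5 ≈ -15662.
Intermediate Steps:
y(z) = (-4 + z)*(-2 + z) (y(z) = (-2 + z)*(-4 + z) = (-4 + z)*(-2 + z))
S(F, c) = 56 - 7*c/5 (S(F, c) = 56 + 7*(c/(-5)) = 56 + 7*(c*(-⅕)) = 56 + 7*(-c/5) = 56 - 7*c/5)
N(a) = √(8 + a² - 5*a) (N(a) = √((8 + a² - 6*a) + a) = √(8 + a² - 5*a))
(N(S(3, -2)) - 200)*B = (√(8 + (56 - 7/5*(-2))² - 5*(56 - 7/5*(-2))) - 200)*109 = (√(8 + (56 + 14/5)² - 5*(56 + 14/5)) - 200)*109 = (√(8 + (294/5)² - 5*294/5) - 200)*109 = (√(8 + 86436/25 - 294) - 200)*109 = (√(79286/25) - 200)*109 = (√79286/5 - 200)*109 = (-200 + √79286/5)*109 = -21800 + 109*√79286/5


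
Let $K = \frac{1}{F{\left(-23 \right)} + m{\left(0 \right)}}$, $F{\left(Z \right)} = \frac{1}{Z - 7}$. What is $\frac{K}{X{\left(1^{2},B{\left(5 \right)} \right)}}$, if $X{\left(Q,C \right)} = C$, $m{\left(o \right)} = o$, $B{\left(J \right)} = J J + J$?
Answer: $-1$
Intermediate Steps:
$B{\left(J \right)} = J + J^{2}$ ($B{\left(J \right)} = J^{2} + J = J + J^{2}$)
$F{\left(Z \right)} = \frac{1}{-7 + Z}$
$K = -30$ ($K = \frac{1}{\frac{1}{-7 - 23} + 0} = \frac{1}{\frac{1}{-30} + 0} = \frac{1}{- \frac{1}{30} + 0} = \frac{1}{- \frac{1}{30}} = -30$)
$\frac{K}{X{\left(1^{2},B{\left(5 \right)} \right)}} = - \frac{30}{5 \left(1 + 5\right)} = - \frac{30}{5 \cdot 6} = - \frac{30}{30} = \left(-30\right) \frac{1}{30} = -1$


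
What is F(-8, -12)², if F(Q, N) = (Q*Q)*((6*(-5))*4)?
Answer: 58982400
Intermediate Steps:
F(Q, N) = -120*Q² (F(Q, N) = Q²*(-30*4) = Q²*(-120) = -120*Q²)
F(-8, -12)² = (-120*(-8)²)² = (-120*64)² = (-7680)² = 58982400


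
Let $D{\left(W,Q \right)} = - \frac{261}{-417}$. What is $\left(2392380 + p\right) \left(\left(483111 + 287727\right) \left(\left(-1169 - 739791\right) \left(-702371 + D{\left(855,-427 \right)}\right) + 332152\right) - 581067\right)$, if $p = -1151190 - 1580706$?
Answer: $- \frac{18932126053800105992629476}{139} \approx -1.362 \cdot 10^{23}$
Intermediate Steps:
$D{\left(W,Q \right)} = \frac{87}{139}$ ($D{\left(W,Q \right)} = \left(-261\right) \left(- \frac{1}{417}\right) = \frac{87}{139}$)
$p = -2731896$ ($p = -1151190 - 1580706 = -2731896$)
$\left(2392380 + p\right) \left(\left(483111 + 287727\right) \left(\left(-1169 - 739791\right) \left(-702371 + D{\left(855,-427 \right)}\right) + 332152\right) - 581067\right) = \left(2392380 - 2731896\right) \left(\left(483111 + 287727\right) \left(\left(-1169 - 739791\right) \left(-702371 + \frac{87}{139}\right) + 332152\right) - 581067\right) = - 339516 \left(770838 \left(\left(-740960\right) \left(- \frac{97629482}{139}\right) + 332152\right) - 581067\right) = - 339516 \left(770838 \left(\frac{72339540982720}{139} + 332152\right) - 581067\right) = - 339516 \left(770838 \cdot \frac{72339587151848}{139} - 581067\right) = - 339516 \left(\frac{55762102680956208624}{139} - 581067\right) = \left(-339516\right) \frac{55762102680875440311}{139} = - \frac{18932126053800105992629476}{139}$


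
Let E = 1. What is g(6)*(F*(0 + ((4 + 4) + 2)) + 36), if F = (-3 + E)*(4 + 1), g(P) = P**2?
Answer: -2304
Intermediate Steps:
F = -10 (F = (-3 + 1)*(4 + 1) = -2*5 = -10)
g(6)*(F*(0 + ((4 + 4) + 2)) + 36) = 6**2*(-10*(0 + ((4 + 4) + 2)) + 36) = 36*(-10*(0 + (8 + 2)) + 36) = 36*(-10*(0 + 10) + 36) = 36*(-10*10 + 36) = 36*(-100 + 36) = 36*(-64) = -2304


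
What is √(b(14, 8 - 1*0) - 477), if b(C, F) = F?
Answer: I*√469 ≈ 21.656*I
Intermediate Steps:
√(b(14, 8 - 1*0) - 477) = √((8 - 1*0) - 477) = √((8 + 0) - 477) = √(8 - 477) = √(-469) = I*√469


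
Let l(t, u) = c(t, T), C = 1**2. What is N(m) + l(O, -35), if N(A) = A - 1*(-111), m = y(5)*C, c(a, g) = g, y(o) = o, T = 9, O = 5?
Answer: 125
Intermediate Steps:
C = 1
m = 5 (m = 5*1 = 5)
l(t, u) = 9
N(A) = 111 + A (N(A) = A + 111 = 111 + A)
N(m) + l(O, -35) = (111 + 5) + 9 = 116 + 9 = 125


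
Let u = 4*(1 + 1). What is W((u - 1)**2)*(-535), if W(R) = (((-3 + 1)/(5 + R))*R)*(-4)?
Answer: -104860/27 ≈ -3883.7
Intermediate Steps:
u = 8 (u = 4*2 = 8)
W(R) = 8*R/(5 + R) (W(R) = ((-2/(5 + R))*R)*(-4) = -2*R/(5 + R)*(-4) = 8*R/(5 + R))
W((u - 1)**2)*(-535) = (8*(8 - 1)**2/(5 + (8 - 1)**2))*(-535) = (8*7**2/(5 + 7**2))*(-535) = (8*49/(5 + 49))*(-535) = (8*49/54)*(-535) = (8*49*(1/54))*(-535) = (196/27)*(-535) = -104860/27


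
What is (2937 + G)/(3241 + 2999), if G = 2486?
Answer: 5423/6240 ≈ 0.86907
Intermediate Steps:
(2937 + G)/(3241 + 2999) = (2937 + 2486)/(3241 + 2999) = 5423/6240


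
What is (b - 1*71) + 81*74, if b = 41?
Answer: 5964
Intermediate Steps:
(b - 1*71) + 81*74 = (41 - 1*71) + 81*74 = (41 - 71) + 5994 = -30 + 5994 = 5964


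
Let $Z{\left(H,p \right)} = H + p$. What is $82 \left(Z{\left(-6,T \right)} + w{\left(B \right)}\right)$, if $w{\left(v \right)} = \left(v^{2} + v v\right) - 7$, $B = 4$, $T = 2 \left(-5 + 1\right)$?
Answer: $902$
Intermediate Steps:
$T = -8$ ($T = 2 \left(-4\right) = -8$)
$w{\left(v \right)} = -7 + 2 v^{2}$ ($w{\left(v \right)} = \left(v^{2} + v^{2}\right) - 7 = 2 v^{2} - 7 = -7 + 2 v^{2}$)
$82 \left(Z{\left(-6,T \right)} + w{\left(B \right)}\right) = 82 \left(\left(-6 - 8\right) - \left(7 - 2 \cdot 4^{2}\right)\right) = 82 \left(-14 + \left(-7 + 2 \cdot 16\right)\right) = 82 \left(-14 + \left(-7 + 32\right)\right) = 82 \left(-14 + 25\right) = 82 \cdot 11 = 902$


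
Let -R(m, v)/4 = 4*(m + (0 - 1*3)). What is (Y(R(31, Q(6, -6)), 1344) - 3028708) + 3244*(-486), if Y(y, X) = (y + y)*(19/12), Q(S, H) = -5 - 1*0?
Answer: -13820132/3 ≈ -4.6067e+6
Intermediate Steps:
Q(S, H) = -5 (Q(S, H) = -5 + 0 = -5)
R(m, v) = 48 - 16*m (R(m, v) = -16*(m + (0 - 1*3)) = -16*(m + (0 - 3)) = -16*(m - 3) = -16*(-3 + m) = -4*(-12 + 4*m) = 48 - 16*m)
Y(y, X) = 19*y/6 (Y(y, X) = (2*y)*(19*(1/12)) = (2*y)*(19/12) = 19*y/6)
(Y(R(31, Q(6, -6)), 1344) - 3028708) + 3244*(-486) = (19*(48 - 16*31)/6 - 3028708) + 3244*(-486) = (19*(48 - 496)/6 - 3028708) - 1576584 = ((19/6)*(-448) - 3028708) - 1576584 = (-4256/3 - 3028708) - 1576584 = -9090380/3 - 1576584 = -13820132/3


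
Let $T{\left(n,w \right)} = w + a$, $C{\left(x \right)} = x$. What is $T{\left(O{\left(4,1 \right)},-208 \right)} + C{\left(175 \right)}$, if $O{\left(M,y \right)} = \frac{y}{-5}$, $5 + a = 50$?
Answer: $12$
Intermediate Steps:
$a = 45$ ($a = -5 + 50 = 45$)
$O{\left(M,y \right)} = - \frac{y}{5}$ ($O{\left(M,y \right)} = y \left(- \frac{1}{5}\right) = - \frac{y}{5}$)
$T{\left(n,w \right)} = 45 + w$ ($T{\left(n,w \right)} = w + 45 = 45 + w$)
$T{\left(O{\left(4,1 \right)},-208 \right)} + C{\left(175 \right)} = \left(45 - 208\right) + 175 = -163 + 175 = 12$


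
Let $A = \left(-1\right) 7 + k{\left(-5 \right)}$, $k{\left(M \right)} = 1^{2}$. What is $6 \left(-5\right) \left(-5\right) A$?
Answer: $-900$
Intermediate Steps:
$k{\left(M \right)} = 1$
$A = -6$ ($A = \left(-1\right) 7 + 1 = -7 + 1 = -6$)
$6 \left(-5\right) \left(-5\right) A = 6 \left(-5\right) \left(-5\right) \left(-6\right) = \left(-30\right) \left(-5\right) \left(-6\right) = 150 \left(-6\right) = -900$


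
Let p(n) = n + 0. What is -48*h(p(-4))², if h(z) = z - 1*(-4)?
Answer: 0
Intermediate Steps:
p(n) = n
h(z) = 4 + z (h(z) = z + 4 = 4 + z)
-48*h(p(-4))² = -48*(4 - 4)² = -48*0² = -48*0 = 0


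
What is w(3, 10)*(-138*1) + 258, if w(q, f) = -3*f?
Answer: 4398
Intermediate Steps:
w(3, 10)*(-138*1) + 258 = (-3*10)*(-138*1) + 258 = -30*(-138) + 258 = 4140 + 258 = 4398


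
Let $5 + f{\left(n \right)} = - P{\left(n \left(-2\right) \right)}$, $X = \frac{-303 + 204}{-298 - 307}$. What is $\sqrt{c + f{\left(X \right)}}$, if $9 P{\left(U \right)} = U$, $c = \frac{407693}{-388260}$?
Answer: $\frac{i \sqrt{3046976140065}}{711810} \approx 2.4523 i$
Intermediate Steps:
$X = \frac{9}{55}$ ($X = - \frac{99}{-605} = \left(-99\right) \left(- \frac{1}{605}\right) = \frac{9}{55} \approx 0.16364$)
$c = - \frac{407693}{388260}$ ($c = 407693 \left(- \frac{1}{388260}\right) = - \frac{407693}{388260} \approx -1.0501$)
$P{\left(U \right)} = \frac{U}{9}$
$f{\left(n \right)} = -5 + \frac{2 n}{9}$ ($f{\left(n \right)} = -5 - \frac{n \left(-2\right)}{9} = -5 - \frac{\left(-2\right) n}{9} = -5 - - \frac{2 n}{9} = -5 + \frac{2 n}{9}$)
$\sqrt{c + f{\left(X \right)}} = \sqrt{- \frac{407693}{388260} + \left(-5 + \frac{2}{9} \cdot \frac{9}{55}\right)} = \sqrt{- \frac{407693}{388260} + \left(-5 + \frac{2}{55}\right)} = \sqrt{- \frac{407693}{388260} - \frac{273}{55}} = \sqrt{- \frac{25683619}{4270860}} = \frac{i \sqrt{3046976140065}}{711810}$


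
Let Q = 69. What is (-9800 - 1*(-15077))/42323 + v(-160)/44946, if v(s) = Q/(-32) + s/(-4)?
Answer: 7641014497/60871985856 ≈ 0.12553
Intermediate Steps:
v(s) = -69/32 - s/4 (v(s) = 69/(-32) + s/(-4) = 69*(-1/32) + s*(-¼) = -69/32 - s/4)
(-9800 - 1*(-15077))/42323 + v(-160)/44946 = (-9800 - 1*(-15077))/42323 + (-69/32 - ¼*(-160))/44946 = (-9800 + 15077)*(1/42323) + (-69/32 + 40)*(1/44946) = 5277*(1/42323) + (1211/32)*(1/44946) = 5277/42323 + 1211/1438272 = 7641014497/60871985856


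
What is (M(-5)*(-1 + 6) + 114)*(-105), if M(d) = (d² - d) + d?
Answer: -25095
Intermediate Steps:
M(d) = d²
(M(-5)*(-1 + 6) + 114)*(-105) = ((-5)²*(-1 + 6) + 114)*(-105) = (25*5 + 114)*(-105) = (125 + 114)*(-105) = 239*(-105) = -25095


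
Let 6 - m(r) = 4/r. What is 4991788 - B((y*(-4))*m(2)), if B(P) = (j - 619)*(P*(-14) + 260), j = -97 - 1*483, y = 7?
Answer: 7183560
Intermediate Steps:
j = -580 (j = -97 - 483 = -580)
m(r) = 6 - 4/r
B(P) = -311740 + 16786*P (B(P) = (-580 - 619)*(P*(-14) + 260) = -1199*(-14*P + 260) = -1199*(260 - 14*P) = -311740 + 16786*P)
4991788 - B((y*(-4))*m(2)) = 4991788 - (-311740 + 16786*((7*(-4))*(6 - 4/2))) = 4991788 - (-311740 + 16786*(-28*(6 - 4*1/2))) = 4991788 - (-311740 + 16786*(-28*(6 - 2))) = 4991788 - (-311740 + 16786*(-28*4)) = 4991788 - (-311740 + 16786*(-112)) = 4991788 - (-311740 - 1880032) = 4991788 - 1*(-2191772) = 4991788 + 2191772 = 7183560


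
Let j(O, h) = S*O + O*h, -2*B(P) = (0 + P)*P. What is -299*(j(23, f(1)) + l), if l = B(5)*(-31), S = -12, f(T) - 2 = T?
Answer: -107939/2 ≈ -53970.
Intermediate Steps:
f(T) = 2 + T
B(P) = -P²/2 (B(P) = -(0 + P)*P/2 = -P*P/2 = -P²/2)
j(O, h) = -12*O + O*h
l = 775/2 (l = -½*5²*(-31) = -½*25*(-31) = -25/2*(-31) = 775/2 ≈ 387.50)
-299*(j(23, f(1)) + l) = -299*(23*(-12 + (2 + 1)) + 775/2) = -299*(23*(-12 + 3) + 775/2) = -299*(23*(-9) + 775/2) = -299*(-207 + 775/2) = -299*361/2 = -107939/2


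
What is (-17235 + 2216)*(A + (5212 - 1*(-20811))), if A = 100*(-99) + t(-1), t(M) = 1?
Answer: -242166356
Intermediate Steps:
A = -9899 (A = 100*(-99) + 1 = -9900 + 1 = -9899)
(-17235 + 2216)*(A + (5212 - 1*(-20811))) = (-17235 + 2216)*(-9899 + (5212 - 1*(-20811))) = -15019*(-9899 + (5212 + 20811)) = -15019*(-9899 + 26023) = -15019*16124 = -242166356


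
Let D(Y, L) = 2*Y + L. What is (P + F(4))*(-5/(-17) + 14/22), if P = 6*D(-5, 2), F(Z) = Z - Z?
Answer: -8352/187 ≈ -44.663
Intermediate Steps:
D(Y, L) = L + 2*Y
F(Z) = 0
P = -48 (P = 6*(2 + 2*(-5)) = 6*(2 - 10) = 6*(-8) = -48)
(P + F(4))*(-5/(-17) + 14/22) = (-48 + 0)*(-5/(-17) + 14/22) = -48*(-5*(-1/17) + 14*(1/22)) = -48*(5/17 + 7/11) = -48*174/187 = -8352/187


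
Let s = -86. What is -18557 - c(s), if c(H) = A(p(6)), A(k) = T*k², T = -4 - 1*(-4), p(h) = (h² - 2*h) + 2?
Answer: -18557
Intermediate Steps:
p(h) = 2 + h² - 2*h
T = 0 (T = -4 + 4 = 0)
A(k) = 0 (A(k) = 0*k² = 0)
c(H) = 0
-18557 - c(s) = -18557 - 1*0 = -18557 + 0 = -18557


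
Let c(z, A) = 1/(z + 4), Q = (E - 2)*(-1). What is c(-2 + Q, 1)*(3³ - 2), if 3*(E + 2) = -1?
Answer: 75/19 ≈ 3.9474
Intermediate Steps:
E = -7/3 (E = -2 + (⅓)*(-1) = -2 - ⅓ = -7/3 ≈ -2.3333)
Q = 13/3 (Q = (-7/3 - 2)*(-1) = -13/3*(-1) = 13/3 ≈ 4.3333)
c(z, A) = 1/(4 + z)
c(-2 + Q, 1)*(3³ - 2) = (3³ - 2)/(4 + (-2 + 13/3)) = (27 - 2)/(4 + 7/3) = 25/(19/3) = (3/19)*25 = 75/19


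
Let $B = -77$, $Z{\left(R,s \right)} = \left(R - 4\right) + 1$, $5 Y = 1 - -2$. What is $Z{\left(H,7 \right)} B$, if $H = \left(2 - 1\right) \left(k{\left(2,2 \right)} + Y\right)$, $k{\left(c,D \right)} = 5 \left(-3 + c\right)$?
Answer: $\frac{2849}{5} \approx 569.8$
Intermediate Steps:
$k{\left(c,D \right)} = -15 + 5 c$
$Y = \frac{3}{5}$ ($Y = \frac{1 - -2}{5} = \frac{1 + 2}{5} = \frac{1}{5} \cdot 3 = \frac{3}{5} \approx 0.6$)
$H = - \frac{22}{5}$ ($H = \left(2 - 1\right) \left(\left(-15 + 5 \cdot 2\right) + \frac{3}{5}\right) = 1 \left(\left(-15 + 10\right) + \frac{3}{5}\right) = 1 \left(-5 + \frac{3}{5}\right) = 1 \left(- \frac{22}{5}\right) = - \frac{22}{5} \approx -4.4$)
$Z{\left(R,s \right)} = -3 + R$ ($Z{\left(R,s \right)} = \left(-4 + R\right) + 1 = -3 + R$)
$Z{\left(H,7 \right)} B = \left(-3 - \frac{22}{5}\right) \left(-77\right) = \left(- \frac{37}{5}\right) \left(-77\right) = \frac{2849}{5}$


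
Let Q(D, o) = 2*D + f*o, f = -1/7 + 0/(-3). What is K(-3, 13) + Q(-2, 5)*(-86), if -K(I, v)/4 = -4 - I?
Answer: 2866/7 ≈ 409.43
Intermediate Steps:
f = -⅐ (f = -1*⅐ + 0*(-⅓) = -⅐ + 0 = -⅐ ≈ -0.14286)
K(I, v) = 16 + 4*I (K(I, v) = -4*(-4 - I) = 16 + 4*I)
Q(D, o) = 2*D - o/7
K(-3, 13) + Q(-2, 5)*(-86) = (16 + 4*(-3)) + (2*(-2) - ⅐*5)*(-86) = (16 - 12) + (-4 - 5/7)*(-86) = 4 - 33/7*(-86) = 4 + 2838/7 = 2866/7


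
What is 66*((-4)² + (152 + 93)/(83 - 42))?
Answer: 59466/41 ≈ 1450.4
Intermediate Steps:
66*((-4)² + (152 + 93)/(83 - 42)) = 66*(16 + 245/41) = 66*(901/41) = 59466/41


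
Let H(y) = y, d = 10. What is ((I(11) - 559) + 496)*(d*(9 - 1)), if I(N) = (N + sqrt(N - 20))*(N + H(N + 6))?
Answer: 19600 + 6720*I ≈ 19600.0 + 6720.0*I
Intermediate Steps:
I(N) = (6 + 2*N)*(N + sqrt(-20 + N)) (I(N) = (N + sqrt(N - 20))*(N + (N + 6)) = (N + sqrt(-20 + N))*(N + (6 + N)) = (N + sqrt(-20 + N))*(6 + 2*N) = (6 + 2*N)*(N + sqrt(-20 + N)))
((I(11) - 559) + 496)*(d*(9 - 1)) = (((2*11**2 + 6*11 + 6*sqrt(-20 + 11) + 2*11*sqrt(-20 + 11)) - 559) + 496)*(10*(9 - 1)) = (((2*121 + 66 + 6*sqrt(-9) + 2*11*sqrt(-9)) - 559) + 496)*(10*8) = (((242 + 66 + 6*(3*I) + 2*11*(3*I)) - 559) + 496)*80 = (((242 + 66 + 18*I + 66*I) - 559) + 496)*80 = (((308 + 84*I) - 559) + 496)*80 = ((-251 + 84*I) + 496)*80 = (245 + 84*I)*80 = 19600 + 6720*I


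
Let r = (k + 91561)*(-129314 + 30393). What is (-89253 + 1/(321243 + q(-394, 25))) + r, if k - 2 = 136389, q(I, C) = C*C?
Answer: -7257907441056059/321868 ≈ -2.2549e+10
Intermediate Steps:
q(I, C) = C²
k = 136391 (k = 2 + 136389 = 136391)
r = -22549239792 (r = (136391 + 91561)*(-129314 + 30393) = 227952*(-98921) = -22549239792)
(-89253 + 1/(321243 + q(-394, 25))) + r = (-89253 + 1/(321243 + 25²)) - 22549239792 = (-89253 + 1/(321243 + 625)) - 22549239792 = (-89253 + 1/321868) - 22549239792 = -28727684603/321868 - 22549239792 = -7257907441056059/321868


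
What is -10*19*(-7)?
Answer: 1330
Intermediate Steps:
-10*19*(-7) = -190*(-7) = 1330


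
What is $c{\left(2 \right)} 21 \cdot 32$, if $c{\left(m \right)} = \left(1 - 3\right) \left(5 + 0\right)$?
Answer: $-6720$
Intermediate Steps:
$c{\left(m \right)} = -10$ ($c{\left(m \right)} = \left(-2\right) 5 = -10$)
$c{\left(2 \right)} 21 \cdot 32 = \left(-10\right) 21 \cdot 32 = \left(-210\right) 32 = -6720$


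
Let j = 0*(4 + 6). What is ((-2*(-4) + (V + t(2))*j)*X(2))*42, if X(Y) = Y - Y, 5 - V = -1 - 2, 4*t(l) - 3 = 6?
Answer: 0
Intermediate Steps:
t(l) = 9/4 (t(l) = ¾ + (¼)*6 = ¾ + 3/2 = 9/4)
V = 8 (V = 5 - (-1 - 2) = 5 - 1*(-3) = 5 + 3 = 8)
X(Y) = 0
j = 0 (j = 0*10 = 0)
((-2*(-4) + (V + t(2))*j)*X(2))*42 = ((-2*(-4) + (8 + 9/4)*0)*0)*42 = ((8 + (41/4)*0)*0)*42 = ((8 + 0)*0)*42 = (8*0)*42 = 0*42 = 0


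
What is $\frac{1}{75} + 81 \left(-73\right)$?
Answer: $- \frac{443474}{75} \approx -5913.0$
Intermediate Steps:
$\frac{1}{75} + 81 \left(-73\right) = \frac{1}{75} - 5913 = - \frac{443474}{75}$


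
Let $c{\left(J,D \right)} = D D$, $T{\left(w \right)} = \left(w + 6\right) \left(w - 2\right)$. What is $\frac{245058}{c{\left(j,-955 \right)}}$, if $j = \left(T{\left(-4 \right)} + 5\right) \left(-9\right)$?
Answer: $\frac{245058}{912025} \approx 0.2687$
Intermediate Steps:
$T{\left(w \right)} = \left(-2 + w\right) \left(6 + w\right)$ ($T{\left(w \right)} = \left(6 + w\right) \left(-2 + w\right) = \left(-2 + w\right) \left(6 + w\right)$)
$j = 63$ ($j = \left(\left(-12 + \left(-4\right)^{2} + 4 \left(-4\right)\right) + 5\right) \left(-9\right) = \left(\left(-12 + 16 - 16\right) + 5\right) \left(-9\right) = \left(-12 + 5\right) \left(-9\right) = \left(-7\right) \left(-9\right) = 63$)
$c{\left(J,D \right)} = D^{2}$
$\frac{245058}{c{\left(j,-955 \right)}} = \frac{245058}{\left(-955\right)^{2}} = \frac{245058}{912025}$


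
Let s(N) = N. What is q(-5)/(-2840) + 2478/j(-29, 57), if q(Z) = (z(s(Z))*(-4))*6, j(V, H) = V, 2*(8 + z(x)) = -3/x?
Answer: -8803599/102950 ≈ -85.513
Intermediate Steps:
z(x) = -8 - 3/(2*x) (z(x) = -8 + (-3/x)/2 = -8 - 3/(2*x))
q(Z) = 192 + 36/Z (q(Z) = ((-8 - 3/(2*Z))*(-4))*6 = (32 + 6/Z)*6 = 192 + 36/Z)
q(-5)/(-2840) + 2478/j(-29, 57) = (192 + 36/(-5))/(-2840) + 2478/(-29) = (192 + 36*(-⅕))*(-1/2840) + 2478*(-1/29) = (192 - 36/5)*(-1/2840) - 2478/29 = (924/5)*(-1/2840) - 2478/29 = -231/3550 - 2478/29 = -8803599/102950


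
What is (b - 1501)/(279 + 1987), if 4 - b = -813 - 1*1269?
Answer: 585/2266 ≈ 0.25816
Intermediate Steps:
b = 2086 (b = 4 - (-813 - 1*1269) = 4 - (-813 - 1269) = 4 - 1*(-2082) = 4 + 2082 = 2086)
(b - 1501)/(279 + 1987) = (2086 - 1501)/(279 + 1987) = 585/2266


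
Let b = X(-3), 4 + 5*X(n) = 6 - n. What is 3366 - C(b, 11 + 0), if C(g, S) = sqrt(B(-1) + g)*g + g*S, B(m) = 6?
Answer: 3355 - sqrt(7) ≈ 3352.4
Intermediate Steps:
X(n) = 2/5 - n/5 (X(n) = -4/5 + (6 - n)/5 = -4/5 + (6/5 - n/5) = 2/5 - n/5)
b = 1 (b = 2/5 - 1/5*(-3) = 2/5 + 3/5 = 1)
C(g, S) = S*g + g*sqrt(6 + g) (C(g, S) = sqrt(6 + g)*g + g*S = g*sqrt(6 + g) + S*g = S*g + g*sqrt(6 + g))
3366 - C(b, 11 + 0) = 3366 - ((11 + 0) + sqrt(6 + 1)) = 3366 - (11 + sqrt(7)) = 3366 + (-11 - sqrt(7)) = 3355 - sqrt(7)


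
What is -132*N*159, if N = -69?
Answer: 1448172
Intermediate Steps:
-132*N*159 = -132*(-69)*159 = 9108*159 = 1448172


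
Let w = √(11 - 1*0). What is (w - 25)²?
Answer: (25 - √11)² ≈ 470.17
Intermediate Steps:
w = √11 (w = √(11 + 0) = √11 ≈ 3.3166)
(w - 25)² = (√11 - 25)² = (-25 + √11)²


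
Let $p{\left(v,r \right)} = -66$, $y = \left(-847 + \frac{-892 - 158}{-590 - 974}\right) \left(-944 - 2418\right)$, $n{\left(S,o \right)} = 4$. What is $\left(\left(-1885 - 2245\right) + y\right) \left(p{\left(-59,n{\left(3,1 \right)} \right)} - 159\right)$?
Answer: $- \frac{249956936775}{391} \approx -6.3928 \cdot 10^{8}$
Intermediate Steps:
$y = \frac{1112534549}{391}$ ($y = \left(-847 - \frac{1050}{-1564}\right) \left(-3362\right) = \left(-847 - - \frac{525}{782}\right) \left(-3362\right) = \left(-847 + \frac{525}{782}\right) \left(-3362\right) = \left(- \frac{661829}{782}\right) \left(-3362\right) = \frac{1112534549}{391} \approx 2.8454 \cdot 10^{6}$)
$\left(\left(-1885 - 2245\right) + y\right) \left(p{\left(-59,n{\left(3,1 \right)} \right)} - 159\right) = \left(\left(-1885 - 2245\right) + \frac{1112534549}{391}\right) \left(-66 - 159\right) = \left(-4130 + \frac{1112534549}{391}\right) \left(-225\right) = \frac{1110919719}{391} \left(-225\right) = - \frac{249956936775}{391}$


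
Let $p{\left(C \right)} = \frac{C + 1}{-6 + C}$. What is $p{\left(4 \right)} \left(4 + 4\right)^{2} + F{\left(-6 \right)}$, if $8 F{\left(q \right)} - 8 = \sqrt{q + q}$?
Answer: $-159 + \frac{i \sqrt{3}}{4} \approx -159.0 + 0.43301 i$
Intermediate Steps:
$F{\left(q \right)} = 1 + \frac{\sqrt{2} \sqrt{q}}{8}$ ($F{\left(q \right)} = 1 + \frac{\sqrt{q + q}}{8} = 1 + \frac{\sqrt{2 q}}{8} = 1 + \frac{\sqrt{2} \sqrt{q}}{8}$)
$p{\left(C \right)} = \frac{1 + C}{-6 + C}$
$p{\left(4 \right)} \left(4 + 4\right)^{2} + F{\left(-6 \right)} = \frac{1 + 4}{-6 + 4} \left(4 + 4\right)^{2} + \left(1 + \frac{\sqrt{2} \sqrt{-6}}{8}\right) = \frac{1}{-2} \cdot 5 \cdot 8^{2} + \left(1 + \frac{\sqrt{2} i \sqrt{6}}{8}\right) = \left(- \frac{1}{2}\right) 5 \cdot 64 + \left(1 + \frac{i \sqrt{3}}{4}\right) = \left(- \frac{5}{2}\right) 64 + \left(1 + \frac{i \sqrt{3}}{4}\right) = -160 + \left(1 + \frac{i \sqrt{3}}{4}\right) = -159 + \frac{i \sqrt{3}}{4}$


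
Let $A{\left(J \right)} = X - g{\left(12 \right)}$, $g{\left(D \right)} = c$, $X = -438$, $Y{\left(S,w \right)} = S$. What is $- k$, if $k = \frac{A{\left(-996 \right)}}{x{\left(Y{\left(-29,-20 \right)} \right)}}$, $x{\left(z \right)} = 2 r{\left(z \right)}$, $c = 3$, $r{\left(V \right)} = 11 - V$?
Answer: $\frac{441}{80} \approx 5.5125$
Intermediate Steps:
$g{\left(D \right)} = 3$
$A{\left(J \right)} = -441$ ($A{\left(J \right)} = -438 - 3 = -441$)
$x{\left(z \right)} = 22 - 2 z$ ($x{\left(z \right)} = 2 \left(11 - z\right) = 22 - 2 z$)
$k = - \frac{441}{80}$ ($k = - \frac{441}{22 - -58} = - \frac{441}{22 + 58} = - \frac{441}{80} \approx -5.5125$)
$- k = \left(-1\right) \left(- \frac{441}{80}\right) = \frac{441}{80}$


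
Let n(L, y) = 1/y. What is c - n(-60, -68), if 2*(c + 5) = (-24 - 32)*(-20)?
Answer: 37741/68 ≈ 555.01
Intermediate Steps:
c = 555 (c = -5 + ((-24 - 32)*(-20))/2 = -5 + (-56*(-20))/2 = -5 + (½)*1120 = -5 + 560 = 555)
c - n(-60, -68) = 555 - 1/(-68) = 555 - 1*(-1/68) = 555 + 1/68 = 37741/68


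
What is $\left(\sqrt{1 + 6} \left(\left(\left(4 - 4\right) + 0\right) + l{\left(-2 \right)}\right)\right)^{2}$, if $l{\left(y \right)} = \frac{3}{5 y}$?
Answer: $\frac{63}{100} \approx 0.63$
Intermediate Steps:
$l{\left(y \right)} = \frac{3}{5 y}$ ($l{\left(y \right)} = 3 \frac{1}{5 y} = \frac{3}{5 y}$)
$\left(\sqrt{1 + 6} \left(\left(\left(4 - 4\right) + 0\right) + l{\left(-2 \right)}\right)\right)^{2} = \left(\sqrt{1 + 6} \left(\left(\left(4 - 4\right) + 0\right) + \frac{3}{5 \left(-2\right)}\right)\right)^{2} = \left(\sqrt{7} \left(\left(0 + 0\right) + \frac{3}{5} \left(- \frac{1}{2}\right)\right)\right)^{2} = \left(\sqrt{7} \left(0 - \frac{3}{10}\right)\right)^{2} = \left(\sqrt{7} \left(- \frac{3}{10}\right)\right)^{2} = \left(- \frac{3 \sqrt{7}}{10}\right)^{2} = \frac{63}{100}$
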